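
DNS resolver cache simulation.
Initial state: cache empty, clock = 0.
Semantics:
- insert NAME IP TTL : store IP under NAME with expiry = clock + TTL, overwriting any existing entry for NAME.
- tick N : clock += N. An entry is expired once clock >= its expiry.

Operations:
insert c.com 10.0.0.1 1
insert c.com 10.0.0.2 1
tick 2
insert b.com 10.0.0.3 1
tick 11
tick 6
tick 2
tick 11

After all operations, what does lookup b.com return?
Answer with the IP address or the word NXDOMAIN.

Answer: NXDOMAIN

Derivation:
Op 1: insert c.com -> 10.0.0.1 (expiry=0+1=1). clock=0
Op 2: insert c.com -> 10.0.0.2 (expiry=0+1=1). clock=0
Op 3: tick 2 -> clock=2. purged={c.com}
Op 4: insert b.com -> 10.0.0.3 (expiry=2+1=3). clock=2
Op 5: tick 11 -> clock=13. purged={b.com}
Op 6: tick 6 -> clock=19.
Op 7: tick 2 -> clock=21.
Op 8: tick 11 -> clock=32.
lookup b.com: not in cache (expired or never inserted)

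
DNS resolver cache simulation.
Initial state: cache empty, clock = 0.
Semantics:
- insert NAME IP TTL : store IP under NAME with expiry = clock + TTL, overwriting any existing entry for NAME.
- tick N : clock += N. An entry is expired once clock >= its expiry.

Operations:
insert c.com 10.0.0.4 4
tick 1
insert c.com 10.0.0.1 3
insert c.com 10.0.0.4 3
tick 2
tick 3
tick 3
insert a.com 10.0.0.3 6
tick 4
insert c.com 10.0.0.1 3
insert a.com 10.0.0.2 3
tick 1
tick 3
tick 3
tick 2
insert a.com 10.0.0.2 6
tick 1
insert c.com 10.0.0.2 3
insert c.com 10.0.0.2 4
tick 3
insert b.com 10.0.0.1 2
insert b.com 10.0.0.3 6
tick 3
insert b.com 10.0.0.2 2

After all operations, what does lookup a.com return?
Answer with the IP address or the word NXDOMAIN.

Answer: NXDOMAIN

Derivation:
Op 1: insert c.com -> 10.0.0.4 (expiry=0+4=4). clock=0
Op 2: tick 1 -> clock=1.
Op 3: insert c.com -> 10.0.0.1 (expiry=1+3=4). clock=1
Op 4: insert c.com -> 10.0.0.4 (expiry=1+3=4). clock=1
Op 5: tick 2 -> clock=3.
Op 6: tick 3 -> clock=6. purged={c.com}
Op 7: tick 3 -> clock=9.
Op 8: insert a.com -> 10.0.0.3 (expiry=9+6=15). clock=9
Op 9: tick 4 -> clock=13.
Op 10: insert c.com -> 10.0.0.1 (expiry=13+3=16). clock=13
Op 11: insert a.com -> 10.0.0.2 (expiry=13+3=16). clock=13
Op 12: tick 1 -> clock=14.
Op 13: tick 3 -> clock=17. purged={a.com,c.com}
Op 14: tick 3 -> clock=20.
Op 15: tick 2 -> clock=22.
Op 16: insert a.com -> 10.0.0.2 (expiry=22+6=28). clock=22
Op 17: tick 1 -> clock=23.
Op 18: insert c.com -> 10.0.0.2 (expiry=23+3=26). clock=23
Op 19: insert c.com -> 10.0.0.2 (expiry=23+4=27). clock=23
Op 20: tick 3 -> clock=26.
Op 21: insert b.com -> 10.0.0.1 (expiry=26+2=28). clock=26
Op 22: insert b.com -> 10.0.0.3 (expiry=26+6=32). clock=26
Op 23: tick 3 -> clock=29. purged={a.com,c.com}
Op 24: insert b.com -> 10.0.0.2 (expiry=29+2=31). clock=29
lookup a.com: not in cache (expired or never inserted)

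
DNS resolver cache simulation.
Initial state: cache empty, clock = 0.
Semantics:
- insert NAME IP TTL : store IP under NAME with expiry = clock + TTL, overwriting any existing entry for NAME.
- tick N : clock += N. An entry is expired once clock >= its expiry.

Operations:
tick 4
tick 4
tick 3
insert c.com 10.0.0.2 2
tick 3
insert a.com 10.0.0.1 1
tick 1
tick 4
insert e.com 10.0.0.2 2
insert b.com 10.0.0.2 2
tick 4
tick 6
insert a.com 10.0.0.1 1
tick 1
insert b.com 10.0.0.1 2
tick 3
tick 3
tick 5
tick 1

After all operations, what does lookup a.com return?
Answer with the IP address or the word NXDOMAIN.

Answer: NXDOMAIN

Derivation:
Op 1: tick 4 -> clock=4.
Op 2: tick 4 -> clock=8.
Op 3: tick 3 -> clock=11.
Op 4: insert c.com -> 10.0.0.2 (expiry=11+2=13). clock=11
Op 5: tick 3 -> clock=14. purged={c.com}
Op 6: insert a.com -> 10.0.0.1 (expiry=14+1=15). clock=14
Op 7: tick 1 -> clock=15. purged={a.com}
Op 8: tick 4 -> clock=19.
Op 9: insert e.com -> 10.0.0.2 (expiry=19+2=21). clock=19
Op 10: insert b.com -> 10.0.0.2 (expiry=19+2=21). clock=19
Op 11: tick 4 -> clock=23. purged={b.com,e.com}
Op 12: tick 6 -> clock=29.
Op 13: insert a.com -> 10.0.0.1 (expiry=29+1=30). clock=29
Op 14: tick 1 -> clock=30. purged={a.com}
Op 15: insert b.com -> 10.0.0.1 (expiry=30+2=32). clock=30
Op 16: tick 3 -> clock=33. purged={b.com}
Op 17: tick 3 -> clock=36.
Op 18: tick 5 -> clock=41.
Op 19: tick 1 -> clock=42.
lookup a.com: not in cache (expired or never inserted)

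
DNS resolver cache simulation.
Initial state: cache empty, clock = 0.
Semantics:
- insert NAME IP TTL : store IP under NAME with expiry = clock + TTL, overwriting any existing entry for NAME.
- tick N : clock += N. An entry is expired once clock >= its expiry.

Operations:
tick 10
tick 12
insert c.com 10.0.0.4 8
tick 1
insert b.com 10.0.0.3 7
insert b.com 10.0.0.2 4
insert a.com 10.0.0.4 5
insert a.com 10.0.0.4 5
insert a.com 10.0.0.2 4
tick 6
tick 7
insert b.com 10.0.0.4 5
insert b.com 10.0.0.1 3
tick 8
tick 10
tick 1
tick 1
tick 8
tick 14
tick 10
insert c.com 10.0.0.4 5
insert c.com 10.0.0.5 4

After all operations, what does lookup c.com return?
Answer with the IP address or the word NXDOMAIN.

Op 1: tick 10 -> clock=10.
Op 2: tick 12 -> clock=22.
Op 3: insert c.com -> 10.0.0.4 (expiry=22+8=30). clock=22
Op 4: tick 1 -> clock=23.
Op 5: insert b.com -> 10.0.0.3 (expiry=23+7=30). clock=23
Op 6: insert b.com -> 10.0.0.2 (expiry=23+4=27). clock=23
Op 7: insert a.com -> 10.0.0.4 (expiry=23+5=28). clock=23
Op 8: insert a.com -> 10.0.0.4 (expiry=23+5=28). clock=23
Op 9: insert a.com -> 10.0.0.2 (expiry=23+4=27). clock=23
Op 10: tick 6 -> clock=29. purged={a.com,b.com}
Op 11: tick 7 -> clock=36. purged={c.com}
Op 12: insert b.com -> 10.0.0.4 (expiry=36+5=41). clock=36
Op 13: insert b.com -> 10.0.0.1 (expiry=36+3=39). clock=36
Op 14: tick 8 -> clock=44. purged={b.com}
Op 15: tick 10 -> clock=54.
Op 16: tick 1 -> clock=55.
Op 17: tick 1 -> clock=56.
Op 18: tick 8 -> clock=64.
Op 19: tick 14 -> clock=78.
Op 20: tick 10 -> clock=88.
Op 21: insert c.com -> 10.0.0.4 (expiry=88+5=93). clock=88
Op 22: insert c.com -> 10.0.0.5 (expiry=88+4=92). clock=88
lookup c.com: present, ip=10.0.0.5 expiry=92 > clock=88

Answer: 10.0.0.5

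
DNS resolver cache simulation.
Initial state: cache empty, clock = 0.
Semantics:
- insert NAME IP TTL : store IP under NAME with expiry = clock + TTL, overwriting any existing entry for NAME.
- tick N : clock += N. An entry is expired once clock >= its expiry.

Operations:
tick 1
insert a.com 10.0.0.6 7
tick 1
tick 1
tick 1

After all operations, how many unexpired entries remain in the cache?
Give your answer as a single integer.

Op 1: tick 1 -> clock=1.
Op 2: insert a.com -> 10.0.0.6 (expiry=1+7=8). clock=1
Op 3: tick 1 -> clock=2.
Op 4: tick 1 -> clock=3.
Op 5: tick 1 -> clock=4.
Final cache (unexpired): {a.com} -> size=1

Answer: 1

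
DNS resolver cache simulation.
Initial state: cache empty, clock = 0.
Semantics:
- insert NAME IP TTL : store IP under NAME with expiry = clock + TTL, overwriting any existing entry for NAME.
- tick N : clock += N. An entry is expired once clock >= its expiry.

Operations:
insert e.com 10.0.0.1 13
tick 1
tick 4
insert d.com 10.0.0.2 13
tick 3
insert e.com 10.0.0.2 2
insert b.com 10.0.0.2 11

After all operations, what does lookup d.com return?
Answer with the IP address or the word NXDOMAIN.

Op 1: insert e.com -> 10.0.0.1 (expiry=0+13=13). clock=0
Op 2: tick 1 -> clock=1.
Op 3: tick 4 -> clock=5.
Op 4: insert d.com -> 10.0.0.2 (expiry=5+13=18). clock=5
Op 5: tick 3 -> clock=8.
Op 6: insert e.com -> 10.0.0.2 (expiry=8+2=10). clock=8
Op 7: insert b.com -> 10.0.0.2 (expiry=8+11=19). clock=8
lookup d.com: present, ip=10.0.0.2 expiry=18 > clock=8

Answer: 10.0.0.2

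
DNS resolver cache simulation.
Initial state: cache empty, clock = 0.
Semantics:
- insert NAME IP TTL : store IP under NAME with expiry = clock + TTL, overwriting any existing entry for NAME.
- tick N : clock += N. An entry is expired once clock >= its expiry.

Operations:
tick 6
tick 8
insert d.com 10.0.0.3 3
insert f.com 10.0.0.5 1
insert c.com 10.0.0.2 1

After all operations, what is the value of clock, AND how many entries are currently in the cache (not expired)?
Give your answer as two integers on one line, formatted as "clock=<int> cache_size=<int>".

Answer: clock=14 cache_size=3

Derivation:
Op 1: tick 6 -> clock=6.
Op 2: tick 8 -> clock=14.
Op 3: insert d.com -> 10.0.0.3 (expiry=14+3=17). clock=14
Op 4: insert f.com -> 10.0.0.5 (expiry=14+1=15). clock=14
Op 5: insert c.com -> 10.0.0.2 (expiry=14+1=15). clock=14
Final clock = 14
Final cache (unexpired): {c.com,d.com,f.com} -> size=3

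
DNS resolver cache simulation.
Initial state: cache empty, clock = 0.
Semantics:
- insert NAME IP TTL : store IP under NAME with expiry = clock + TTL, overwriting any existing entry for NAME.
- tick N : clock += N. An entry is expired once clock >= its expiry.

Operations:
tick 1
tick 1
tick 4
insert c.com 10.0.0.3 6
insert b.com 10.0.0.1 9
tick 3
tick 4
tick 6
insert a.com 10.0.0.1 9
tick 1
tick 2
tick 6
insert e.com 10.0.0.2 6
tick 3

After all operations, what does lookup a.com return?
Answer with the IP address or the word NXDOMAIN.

Op 1: tick 1 -> clock=1.
Op 2: tick 1 -> clock=2.
Op 3: tick 4 -> clock=6.
Op 4: insert c.com -> 10.0.0.3 (expiry=6+6=12). clock=6
Op 5: insert b.com -> 10.0.0.1 (expiry=6+9=15). clock=6
Op 6: tick 3 -> clock=9.
Op 7: tick 4 -> clock=13. purged={c.com}
Op 8: tick 6 -> clock=19. purged={b.com}
Op 9: insert a.com -> 10.0.0.1 (expiry=19+9=28). clock=19
Op 10: tick 1 -> clock=20.
Op 11: tick 2 -> clock=22.
Op 12: tick 6 -> clock=28. purged={a.com}
Op 13: insert e.com -> 10.0.0.2 (expiry=28+6=34). clock=28
Op 14: tick 3 -> clock=31.
lookup a.com: not in cache (expired or never inserted)

Answer: NXDOMAIN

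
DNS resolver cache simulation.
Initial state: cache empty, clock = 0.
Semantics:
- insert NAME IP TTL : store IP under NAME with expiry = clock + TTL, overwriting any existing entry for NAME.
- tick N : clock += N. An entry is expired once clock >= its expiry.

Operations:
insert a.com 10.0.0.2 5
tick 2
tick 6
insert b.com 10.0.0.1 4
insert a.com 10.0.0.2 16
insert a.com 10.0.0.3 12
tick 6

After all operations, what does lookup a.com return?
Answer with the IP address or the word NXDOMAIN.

Op 1: insert a.com -> 10.0.0.2 (expiry=0+5=5). clock=0
Op 2: tick 2 -> clock=2.
Op 3: tick 6 -> clock=8. purged={a.com}
Op 4: insert b.com -> 10.0.0.1 (expiry=8+4=12). clock=8
Op 5: insert a.com -> 10.0.0.2 (expiry=8+16=24). clock=8
Op 6: insert a.com -> 10.0.0.3 (expiry=8+12=20). clock=8
Op 7: tick 6 -> clock=14. purged={b.com}
lookup a.com: present, ip=10.0.0.3 expiry=20 > clock=14

Answer: 10.0.0.3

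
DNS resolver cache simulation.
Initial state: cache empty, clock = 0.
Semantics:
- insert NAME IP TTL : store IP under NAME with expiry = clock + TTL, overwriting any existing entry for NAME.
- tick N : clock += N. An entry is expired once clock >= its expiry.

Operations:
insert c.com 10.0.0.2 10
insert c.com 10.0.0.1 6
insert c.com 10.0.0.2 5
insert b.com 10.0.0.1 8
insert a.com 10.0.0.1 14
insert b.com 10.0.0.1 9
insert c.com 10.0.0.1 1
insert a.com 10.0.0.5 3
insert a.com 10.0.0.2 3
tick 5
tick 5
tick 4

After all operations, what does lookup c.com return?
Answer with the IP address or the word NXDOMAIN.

Answer: NXDOMAIN

Derivation:
Op 1: insert c.com -> 10.0.0.2 (expiry=0+10=10). clock=0
Op 2: insert c.com -> 10.0.0.1 (expiry=0+6=6). clock=0
Op 3: insert c.com -> 10.0.0.2 (expiry=0+5=5). clock=0
Op 4: insert b.com -> 10.0.0.1 (expiry=0+8=8). clock=0
Op 5: insert a.com -> 10.0.0.1 (expiry=0+14=14). clock=0
Op 6: insert b.com -> 10.0.0.1 (expiry=0+9=9). clock=0
Op 7: insert c.com -> 10.0.0.1 (expiry=0+1=1). clock=0
Op 8: insert a.com -> 10.0.0.5 (expiry=0+3=3). clock=0
Op 9: insert a.com -> 10.0.0.2 (expiry=0+3=3). clock=0
Op 10: tick 5 -> clock=5. purged={a.com,c.com}
Op 11: tick 5 -> clock=10. purged={b.com}
Op 12: tick 4 -> clock=14.
lookup c.com: not in cache (expired or never inserted)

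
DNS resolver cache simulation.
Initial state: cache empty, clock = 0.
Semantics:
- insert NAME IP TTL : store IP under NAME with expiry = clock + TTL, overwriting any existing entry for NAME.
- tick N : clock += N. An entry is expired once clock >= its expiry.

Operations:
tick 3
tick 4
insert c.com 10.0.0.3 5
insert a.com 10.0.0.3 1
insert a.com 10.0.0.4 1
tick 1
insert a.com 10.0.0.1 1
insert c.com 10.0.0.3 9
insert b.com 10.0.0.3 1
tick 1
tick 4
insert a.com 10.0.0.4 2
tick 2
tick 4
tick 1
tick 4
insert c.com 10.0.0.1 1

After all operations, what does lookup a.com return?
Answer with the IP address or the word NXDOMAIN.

Answer: NXDOMAIN

Derivation:
Op 1: tick 3 -> clock=3.
Op 2: tick 4 -> clock=7.
Op 3: insert c.com -> 10.0.0.3 (expiry=7+5=12). clock=7
Op 4: insert a.com -> 10.0.0.3 (expiry=7+1=8). clock=7
Op 5: insert a.com -> 10.0.0.4 (expiry=7+1=8). clock=7
Op 6: tick 1 -> clock=8. purged={a.com}
Op 7: insert a.com -> 10.0.0.1 (expiry=8+1=9). clock=8
Op 8: insert c.com -> 10.0.0.3 (expiry=8+9=17). clock=8
Op 9: insert b.com -> 10.0.0.3 (expiry=8+1=9). clock=8
Op 10: tick 1 -> clock=9. purged={a.com,b.com}
Op 11: tick 4 -> clock=13.
Op 12: insert a.com -> 10.0.0.4 (expiry=13+2=15). clock=13
Op 13: tick 2 -> clock=15. purged={a.com}
Op 14: tick 4 -> clock=19. purged={c.com}
Op 15: tick 1 -> clock=20.
Op 16: tick 4 -> clock=24.
Op 17: insert c.com -> 10.0.0.1 (expiry=24+1=25). clock=24
lookup a.com: not in cache (expired or never inserted)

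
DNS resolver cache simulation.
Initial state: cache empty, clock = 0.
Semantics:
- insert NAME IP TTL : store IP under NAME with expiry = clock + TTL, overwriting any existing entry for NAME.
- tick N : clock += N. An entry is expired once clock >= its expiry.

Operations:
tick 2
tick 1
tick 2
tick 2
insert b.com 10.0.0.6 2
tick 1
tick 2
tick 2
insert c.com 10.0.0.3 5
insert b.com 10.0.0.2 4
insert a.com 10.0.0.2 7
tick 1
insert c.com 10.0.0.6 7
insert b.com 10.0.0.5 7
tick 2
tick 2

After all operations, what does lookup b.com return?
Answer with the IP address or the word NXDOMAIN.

Op 1: tick 2 -> clock=2.
Op 2: tick 1 -> clock=3.
Op 3: tick 2 -> clock=5.
Op 4: tick 2 -> clock=7.
Op 5: insert b.com -> 10.0.0.6 (expiry=7+2=9). clock=7
Op 6: tick 1 -> clock=8.
Op 7: tick 2 -> clock=10. purged={b.com}
Op 8: tick 2 -> clock=12.
Op 9: insert c.com -> 10.0.0.3 (expiry=12+5=17). clock=12
Op 10: insert b.com -> 10.0.0.2 (expiry=12+4=16). clock=12
Op 11: insert a.com -> 10.0.0.2 (expiry=12+7=19). clock=12
Op 12: tick 1 -> clock=13.
Op 13: insert c.com -> 10.0.0.6 (expiry=13+7=20). clock=13
Op 14: insert b.com -> 10.0.0.5 (expiry=13+7=20). clock=13
Op 15: tick 2 -> clock=15.
Op 16: tick 2 -> clock=17.
lookup b.com: present, ip=10.0.0.5 expiry=20 > clock=17

Answer: 10.0.0.5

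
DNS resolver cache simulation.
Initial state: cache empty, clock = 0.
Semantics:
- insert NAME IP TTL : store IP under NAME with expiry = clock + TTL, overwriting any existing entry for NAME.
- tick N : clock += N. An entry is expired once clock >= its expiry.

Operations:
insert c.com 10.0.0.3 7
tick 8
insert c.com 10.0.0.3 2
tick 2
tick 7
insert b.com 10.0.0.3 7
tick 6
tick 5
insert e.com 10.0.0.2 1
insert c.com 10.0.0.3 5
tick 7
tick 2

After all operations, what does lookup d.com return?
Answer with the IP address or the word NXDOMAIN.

Op 1: insert c.com -> 10.0.0.3 (expiry=0+7=7). clock=0
Op 2: tick 8 -> clock=8. purged={c.com}
Op 3: insert c.com -> 10.0.0.3 (expiry=8+2=10). clock=8
Op 4: tick 2 -> clock=10. purged={c.com}
Op 5: tick 7 -> clock=17.
Op 6: insert b.com -> 10.0.0.3 (expiry=17+7=24). clock=17
Op 7: tick 6 -> clock=23.
Op 8: tick 5 -> clock=28. purged={b.com}
Op 9: insert e.com -> 10.0.0.2 (expiry=28+1=29). clock=28
Op 10: insert c.com -> 10.0.0.3 (expiry=28+5=33). clock=28
Op 11: tick 7 -> clock=35. purged={c.com,e.com}
Op 12: tick 2 -> clock=37.
lookup d.com: not in cache (expired or never inserted)

Answer: NXDOMAIN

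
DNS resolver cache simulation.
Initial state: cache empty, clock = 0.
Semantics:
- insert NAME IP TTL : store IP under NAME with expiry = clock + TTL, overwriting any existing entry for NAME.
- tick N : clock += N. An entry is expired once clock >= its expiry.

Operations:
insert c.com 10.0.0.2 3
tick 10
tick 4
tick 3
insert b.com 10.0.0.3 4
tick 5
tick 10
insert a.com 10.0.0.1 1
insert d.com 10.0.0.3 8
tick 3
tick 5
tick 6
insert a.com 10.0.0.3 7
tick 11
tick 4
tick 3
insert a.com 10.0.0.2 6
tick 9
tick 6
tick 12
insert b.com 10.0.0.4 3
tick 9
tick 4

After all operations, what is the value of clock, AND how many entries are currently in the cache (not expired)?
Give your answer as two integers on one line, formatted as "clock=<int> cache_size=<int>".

Answer: clock=104 cache_size=0

Derivation:
Op 1: insert c.com -> 10.0.0.2 (expiry=0+3=3). clock=0
Op 2: tick 10 -> clock=10. purged={c.com}
Op 3: tick 4 -> clock=14.
Op 4: tick 3 -> clock=17.
Op 5: insert b.com -> 10.0.0.3 (expiry=17+4=21). clock=17
Op 6: tick 5 -> clock=22. purged={b.com}
Op 7: tick 10 -> clock=32.
Op 8: insert a.com -> 10.0.0.1 (expiry=32+1=33). clock=32
Op 9: insert d.com -> 10.0.0.3 (expiry=32+8=40). clock=32
Op 10: tick 3 -> clock=35. purged={a.com}
Op 11: tick 5 -> clock=40. purged={d.com}
Op 12: tick 6 -> clock=46.
Op 13: insert a.com -> 10.0.0.3 (expiry=46+7=53). clock=46
Op 14: tick 11 -> clock=57. purged={a.com}
Op 15: tick 4 -> clock=61.
Op 16: tick 3 -> clock=64.
Op 17: insert a.com -> 10.0.0.2 (expiry=64+6=70). clock=64
Op 18: tick 9 -> clock=73. purged={a.com}
Op 19: tick 6 -> clock=79.
Op 20: tick 12 -> clock=91.
Op 21: insert b.com -> 10.0.0.4 (expiry=91+3=94). clock=91
Op 22: tick 9 -> clock=100. purged={b.com}
Op 23: tick 4 -> clock=104.
Final clock = 104
Final cache (unexpired): {} -> size=0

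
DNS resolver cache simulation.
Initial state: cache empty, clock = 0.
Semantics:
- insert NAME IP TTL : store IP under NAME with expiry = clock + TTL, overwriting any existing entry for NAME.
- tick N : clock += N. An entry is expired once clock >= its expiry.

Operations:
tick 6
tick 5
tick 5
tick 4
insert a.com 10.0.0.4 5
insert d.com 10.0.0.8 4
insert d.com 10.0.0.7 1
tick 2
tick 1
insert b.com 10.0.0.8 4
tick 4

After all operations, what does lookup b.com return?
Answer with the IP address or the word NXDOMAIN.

Op 1: tick 6 -> clock=6.
Op 2: tick 5 -> clock=11.
Op 3: tick 5 -> clock=16.
Op 4: tick 4 -> clock=20.
Op 5: insert a.com -> 10.0.0.4 (expiry=20+5=25). clock=20
Op 6: insert d.com -> 10.0.0.8 (expiry=20+4=24). clock=20
Op 7: insert d.com -> 10.0.0.7 (expiry=20+1=21). clock=20
Op 8: tick 2 -> clock=22. purged={d.com}
Op 9: tick 1 -> clock=23.
Op 10: insert b.com -> 10.0.0.8 (expiry=23+4=27). clock=23
Op 11: tick 4 -> clock=27. purged={a.com,b.com}
lookup b.com: not in cache (expired or never inserted)

Answer: NXDOMAIN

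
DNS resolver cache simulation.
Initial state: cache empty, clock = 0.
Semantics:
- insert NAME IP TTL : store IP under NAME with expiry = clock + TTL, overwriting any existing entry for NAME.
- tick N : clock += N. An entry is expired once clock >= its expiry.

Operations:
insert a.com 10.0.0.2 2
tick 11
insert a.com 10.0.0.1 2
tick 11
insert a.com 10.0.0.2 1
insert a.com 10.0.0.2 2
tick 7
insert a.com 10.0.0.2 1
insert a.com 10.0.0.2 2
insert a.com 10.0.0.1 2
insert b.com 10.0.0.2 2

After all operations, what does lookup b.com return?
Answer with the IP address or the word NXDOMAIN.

Op 1: insert a.com -> 10.0.0.2 (expiry=0+2=2). clock=0
Op 2: tick 11 -> clock=11. purged={a.com}
Op 3: insert a.com -> 10.0.0.1 (expiry=11+2=13). clock=11
Op 4: tick 11 -> clock=22. purged={a.com}
Op 5: insert a.com -> 10.0.0.2 (expiry=22+1=23). clock=22
Op 6: insert a.com -> 10.0.0.2 (expiry=22+2=24). clock=22
Op 7: tick 7 -> clock=29. purged={a.com}
Op 8: insert a.com -> 10.0.0.2 (expiry=29+1=30). clock=29
Op 9: insert a.com -> 10.0.0.2 (expiry=29+2=31). clock=29
Op 10: insert a.com -> 10.0.0.1 (expiry=29+2=31). clock=29
Op 11: insert b.com -> 10.0.0.2 (expiry=29+2=31). clock=29
lookup b.com: present, ip=10.0.0.2 expiry=31 > clock=29

Answer: 10.0.0.2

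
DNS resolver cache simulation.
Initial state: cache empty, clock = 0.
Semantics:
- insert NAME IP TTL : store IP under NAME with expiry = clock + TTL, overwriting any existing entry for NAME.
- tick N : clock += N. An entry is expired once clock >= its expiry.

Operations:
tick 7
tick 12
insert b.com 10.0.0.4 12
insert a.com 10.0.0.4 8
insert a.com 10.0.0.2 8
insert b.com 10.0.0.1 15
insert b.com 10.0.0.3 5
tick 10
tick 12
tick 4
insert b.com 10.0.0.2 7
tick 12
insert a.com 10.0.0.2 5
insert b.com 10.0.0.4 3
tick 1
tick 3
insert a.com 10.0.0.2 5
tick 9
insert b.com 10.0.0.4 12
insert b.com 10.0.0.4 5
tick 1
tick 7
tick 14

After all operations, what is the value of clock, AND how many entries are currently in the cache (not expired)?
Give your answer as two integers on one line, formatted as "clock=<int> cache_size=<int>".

Op 1: tick 7 -> clock=7.
Op 2: tick 12 -> clock=19.
Op 3: insert b.com -> 10.0.0.4 (expiry=19+12=31). clock=19
Op 4: insert a.com -> 10.0.0.4 (expiry=19+8=27). clock=19
Op 5: insert a.com -> 10.0.0.2 (expiry=19+8=27). clock=19
Op 6: insert b.com -> 10.0.0.1 (expiry=19+15=34). clock=19
Op 7: insert b.com -> 10.0.0.3 (expiry=19+5=24). clock=19
Op 8: tick 10 -> clock=29. purged={a.com,b.com}
Op 9: tick 12 -> clock=41.
Op 10: tick 4 -> clock=45.
Op 11: insert b.com -> 10.0.0.2 (expiry=45+7=52). clock=45
Op 12: tick 12 -> clock=57. purged={b.com}
Op 13: insert a.com -> 10.0.0.2 (expiry=57+5=62). clock=57
Op 14: insert b.com -> 10.0.0.4 (expiry=57+3=60). clock=57
Op 15: tick 1 -> clock=58.
Op 16: tick 3 -> clock=61. purged={b.com}
Op 17: insert a.com -> 10.0.0.2 (expiry=61+5=66). clock=61
Op 18: tick 9 -> clock=70. purged={a.com}
Op 19: insert b.com -> 10.0.0.4 (expiry=70+12=82). clock=70
Op 20: insert b.com -> 10.0.0.4 (expiry=70+5=75). clock=70
Op 21: tick 1 -> clock=71.
Op 22: tick 7 -> clock=78. purged={b.com}
Op 23: tick 14 -> clock=92.
Final clock = 92
Final cache (unexpired): {} -> size=0

Answer: clock=92 cache_size=0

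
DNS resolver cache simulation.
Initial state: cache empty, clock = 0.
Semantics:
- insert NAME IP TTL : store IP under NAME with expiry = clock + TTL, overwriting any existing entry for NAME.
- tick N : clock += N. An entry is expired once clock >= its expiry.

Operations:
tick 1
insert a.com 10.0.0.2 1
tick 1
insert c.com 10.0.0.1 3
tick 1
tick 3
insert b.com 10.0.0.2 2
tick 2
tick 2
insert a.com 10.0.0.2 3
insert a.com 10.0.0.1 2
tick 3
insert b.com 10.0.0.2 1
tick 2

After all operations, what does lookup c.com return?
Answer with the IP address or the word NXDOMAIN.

Answer: NXDOMAIN

Derivation:
Op 1: tick 1 -> clock=1.
Op 2: insert a.com -> 10.0.0.2 (expiry=1+1=2). clock=1
Op 3: tick 1 -> clock=2. purged={a.com}
Op 4: insert c.com -> 10.0.0.1 (expiry=2+3=5). clock=2
Op 5: tick 1 -> clock=3.
Op 6: tick 3 -> clock=6. purged={c.com}
Op 7: insert b.com -> 10.0.0.2 (expiry=6+2=8). clock=6
Op 8: tick 2 -> clock=8. purged={b.com}
Op 9: tick 2 -> clock=10.
Op 10: insert a.com -> 10.0.0.2 (expiry=10+3=13). clock=10
Op 11: insert a.com -> 10.0.0.1 (expiry=10+2=12). clock=10
Op 12: tick 3 -> clock=13. purged={a.com}
Op 13: insert b.com -> 10.0.0.2 (expiry=13+1=14). clock=13
Op 14: tick 2 -> clock=15. purged={b.com}
lookup c.com: not in cache (expired or never inserted)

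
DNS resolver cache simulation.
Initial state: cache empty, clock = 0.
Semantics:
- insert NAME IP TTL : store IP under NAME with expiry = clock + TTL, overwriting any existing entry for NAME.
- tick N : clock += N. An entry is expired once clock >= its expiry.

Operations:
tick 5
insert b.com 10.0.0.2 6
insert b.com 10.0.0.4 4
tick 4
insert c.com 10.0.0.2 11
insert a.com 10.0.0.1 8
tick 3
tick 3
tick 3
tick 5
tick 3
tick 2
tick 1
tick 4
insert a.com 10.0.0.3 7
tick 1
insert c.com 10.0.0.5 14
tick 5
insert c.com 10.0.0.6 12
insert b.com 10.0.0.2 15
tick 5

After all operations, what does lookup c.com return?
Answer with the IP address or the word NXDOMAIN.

Answer: 10.0.0.6

Derivation:
Op 1: tick 5 -> clock=5.
Op 2: insert b.com -> 10.0.0.2 (expiry=5+6=11). clock=5
Op 3: insert b.com -> 10.0.0.4 (expiry=5+4=9). clock=5
Op 4: tick 4 -> clock=9. purged={b.com}
Op 5: insert c.com -> 10.0.0.2 (expiry=9+11=20). clock=9
Op 6: insert a.com -> 10.0.0.1 (expiry=9+8=17). clock=9
Op 7: tick 3 -> clock=12.
Op 8: tick 3 -> clock=15.
Op 9: tick 3 -> clock=18. purged={a.com}
Op 10: tick 5 -> clock=23. purged={c.com}
Op 11: tick 3 -> clock=26.
Op 12: tick 2 -> clock=28.
Op 13: tick 1 -> clock=29.
Op 14: tick 4 -> clock=33.
Op 15: insert a.com -> 10.0.0.3 (expiry=33+7=40). clock=33
Op 16: tick 1 -> clock=34.
Op 17: insert c.com -> 10.0.0.5 (expiry=34+14=48). clock=34
Op 18: tick 5 -> clock=39.
Op 19: insert c.com -> 10.0.0.6 (expiry=39+12=51). clock=39
Op 20: insert b.com -> 10.0.0.2 (expiry=39+15=54). clock=39
Op 21: tick 5 -> clock=44. purged={a.com}
lookup c.com: present, ip=10.0.0.6 expiry=51 > clock=44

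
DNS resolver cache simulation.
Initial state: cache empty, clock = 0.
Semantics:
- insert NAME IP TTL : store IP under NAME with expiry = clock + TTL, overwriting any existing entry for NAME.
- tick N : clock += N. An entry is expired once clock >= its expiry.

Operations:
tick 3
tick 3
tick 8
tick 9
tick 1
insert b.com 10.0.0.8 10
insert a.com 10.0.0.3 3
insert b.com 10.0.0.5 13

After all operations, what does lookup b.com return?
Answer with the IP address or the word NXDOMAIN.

Answer: 10.0.0.5

Derivation:
Op 1: tick 3 -> clock=3.
Op 2: tick 3 -> clock=6.
Op 3: tick 8 -> clock=14.
Op 4: tick 9 -> clock=23.
Op 5: tick 1 -> clock=24.
Op 6: insert b.com -> 10.0.0.8 (expiry=24+10=34). clock=24
Op 7: insert a.com -> 10.0.0.3 (expiry=24+3=27). clock=24
Op 8: insert b.com -> 10.0.0.5 (expiry=24+13=37). clock=24
lookup b.com: present, ip=10.0.0.5 expiry=37 > clock=24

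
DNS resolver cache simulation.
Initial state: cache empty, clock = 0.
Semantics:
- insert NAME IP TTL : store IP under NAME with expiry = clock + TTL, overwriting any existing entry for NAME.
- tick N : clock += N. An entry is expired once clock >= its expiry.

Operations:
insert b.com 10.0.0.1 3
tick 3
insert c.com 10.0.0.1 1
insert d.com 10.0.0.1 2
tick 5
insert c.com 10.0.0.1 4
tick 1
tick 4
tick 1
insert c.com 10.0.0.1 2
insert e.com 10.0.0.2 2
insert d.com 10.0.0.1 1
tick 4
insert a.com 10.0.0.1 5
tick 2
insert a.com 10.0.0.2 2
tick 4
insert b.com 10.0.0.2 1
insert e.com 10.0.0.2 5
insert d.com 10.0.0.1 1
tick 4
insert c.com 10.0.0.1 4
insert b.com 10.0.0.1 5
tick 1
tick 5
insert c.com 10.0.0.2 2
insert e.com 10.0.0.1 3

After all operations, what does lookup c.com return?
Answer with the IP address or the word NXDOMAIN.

Answer: 10.0.0.2

Derivation:
Op 1: insert b.com -> 10.0.0.1 (expiry=0+3=3). clock=0
Op 2: tick 3 -> clock=3. purged={b.com}
Op 3: insert c.com -> 10.0.0.1 (expiry=3+1=4). clock=3
Op 4: insert d.com -> 10.0.0.1 (expiry=3+2=5). clock=3
Op 5: tick 5 -> clock=8. purged={c.com,d.com}
Op 6: insert c.com -> 10.0.0.1 (expiry=8+4=12). clock=8
Op 7: tick 1 -> clock=9.
Op 8: tick 4 -> clock=13. purged={c.com}
Op 9: tick 1 -> clock=14.
Op 10: insert c.com -> 10.0.0.1 (expiry=14+2=16). clock=14
Op 11: insert e.com -> 10.0.0.2 (expiry=14+2=16). clock=14
Op 12: insert d.com -> 10.0.0.1 (expiry=14+1=15). clock=14
Op 13: tick 4 -> clock=18. purged={c.com,d.com,e.com}
Op 14: insert a.com -> 10.0.0.1 (expiry=18+5=23). clock=18
Op 15: tick 2 -> clock=20.
Op 16: insert a.com -> 10.0.0.2 (expiry=20+2=22). clock=20
Op 17: tick 4 -> clock=24. purged={a.com}
Op 18: insert b.com -> 10.0.0.2 (expiry=24+1=25). clock=24
Op 19: insert e.com -> 10.0.0.2 (expiry=24+5=29). clock=24
Op 20: insert d.com -> 10.0.0.1 (expiry=24+1=25). clock=24
Op 21: tick 4 -> clock=28. purged={b.com,d.com}
Op 22: insert c.com -> 10.0.0.1 (expiry=28+4=32). clock=28
Op 23: insert b.com -> 10.0.0.1 (expiry=28+5=33). clock=28
Op 24: tick 1 -> clock=29. purged={e.com}
Op 25: tick 5 -> clock=34. purged={b.com,c.com}
Op 26: insert c.com -> 10.0.0.2 (expiry=34+2=36). clock=34
Op 27: insert e.com -> 10.0.0.1 (expiry=34+3=37). clock=34
lookup c.com: present, ip=10.0.0.2 expiry=36 > clock=34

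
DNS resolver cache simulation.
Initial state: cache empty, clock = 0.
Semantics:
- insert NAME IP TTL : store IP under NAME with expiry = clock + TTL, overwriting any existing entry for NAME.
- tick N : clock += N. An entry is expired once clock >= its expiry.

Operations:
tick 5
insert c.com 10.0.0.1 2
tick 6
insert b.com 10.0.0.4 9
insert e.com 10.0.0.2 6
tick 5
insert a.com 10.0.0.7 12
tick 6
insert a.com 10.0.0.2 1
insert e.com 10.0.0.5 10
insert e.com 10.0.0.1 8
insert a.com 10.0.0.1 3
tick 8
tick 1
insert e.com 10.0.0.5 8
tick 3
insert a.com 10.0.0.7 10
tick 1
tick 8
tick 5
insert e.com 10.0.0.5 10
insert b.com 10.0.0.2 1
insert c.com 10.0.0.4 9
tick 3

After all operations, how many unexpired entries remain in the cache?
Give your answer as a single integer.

Op 1: tick 5 -> clock=5.
Op 2: insert c.com -> 10.0.0.1 (expiry=5+2=7). clock=5
Op 3: tick 6 -> clock=11. purged={c.com}
Op 4: insert b.com -> 10.0.0.4 (expiry=11+9=20). clock=11
Op 5: insert e.com -> 10.0.0.2 (expiry=11+6=17). clock=11
Op 6: tick 5 -> clock=16.
Op 7: insert a.com -> 10.0.0.7 (expiry=16+12=28). clock=16
Op 8: tick 6 -> clock=22. purged={b.com,e.com}
Op 9: insert a.com -> 10.0.0.2 (expiry=22+1=23). clock=22
Op 10: insert e.com -> 10.0.0.5 (expiry=22+10=32). clock=22
Op 11: insert e.com -> 10.0.0.1 (expiry=22+8=30). clock=22
Op 12: insert a.com -> 10.0.0.1 (expiry=22+3=25). clock=22
Op 13: tick 8 -> clock=30. purged={a.com,e.com}
Op 14: tick 1 -> clock=31.
Op 15: insert e.com -> 10.0.0.5 (expiry=31+8=39). clock=31
Op 16: tick 3 -> clock=34.
Op 17: insert a.com -> 10.0.0.7 (expiry=34+10=44). clock=34
Op 18: tick 1 -> clock=35.
Op 19: tick 8 -> clock=43. purged={e.com}
Op 20: tick 5 -> clock=48. purged={a.com}
Op 21: insert e.com -> 10.0.0.5 (expiry=48+10=58). clock=48
Op 22: insert b.com -> 10.0.0.2 (expiry=48+1=49). clock=48
Op 23: insert c.com -> 10.0.0.4 (expiry=48+9=57). clock=48
Op 24: tick 3 -> clock=51. purged={b.com}
Final cache (unexpired): {c.com,e.com} -> size=2

Answer: 2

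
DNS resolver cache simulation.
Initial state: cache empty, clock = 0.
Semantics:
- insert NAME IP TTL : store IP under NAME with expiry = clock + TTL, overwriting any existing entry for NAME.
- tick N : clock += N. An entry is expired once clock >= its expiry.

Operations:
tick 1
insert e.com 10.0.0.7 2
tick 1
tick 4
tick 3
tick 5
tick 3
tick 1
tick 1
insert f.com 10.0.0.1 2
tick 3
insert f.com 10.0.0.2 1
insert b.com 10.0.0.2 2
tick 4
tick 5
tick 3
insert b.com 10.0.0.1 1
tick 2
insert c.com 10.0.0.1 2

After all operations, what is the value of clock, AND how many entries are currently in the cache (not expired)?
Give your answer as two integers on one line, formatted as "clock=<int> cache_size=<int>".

Op 1: tick 1 -> clock=1.
Op 2: insert e.com -> 10.0.0.7 (expiry=1+2=3). clock=1
Op 3: tick 1 -> clock=2.
Op 4: tick 4 -> clock=6. purged={e.com}
Op 5: tick 3 -> clock=9.
Op 6: tick 5 -> clock=14.
Op 7: tick 3 -> clock=17.
Op 8: tick 1 -> clock=18.
Op 9: tick 1 -> clock=19.
Op 10: insert f.com -> 10.0.0.1 (expiry=19+2=21). clock=19
Op 11: tick 3 -> clock=22. purged={f.com}
Op 12: insert f.com -> 10.0.0.2 (expiry=22+1=23). clock=22
Op 13: insert b.com -> 10.0.0.2 (expiry=22+2=24). clock=22
Op 14: tick 4 -> clock=26. purged={b.com,f.com}
Op 15: tick 5 -> clock=31.
Op 16: tick 3 -> clock=34.
Op 17: insert b.com -> 10.0.0.1 (expiry=34+1=35). clock=34
Op 18: tick 2 -> clock=36. purged={b.com}
Op 19: insert c.com -> 10.0.0.1 (expiry=36+2=38). clock=36
Final clock = 36
Final cache (unexpired): {c.com} -> size=1

Answer: clock=36 cache_size=1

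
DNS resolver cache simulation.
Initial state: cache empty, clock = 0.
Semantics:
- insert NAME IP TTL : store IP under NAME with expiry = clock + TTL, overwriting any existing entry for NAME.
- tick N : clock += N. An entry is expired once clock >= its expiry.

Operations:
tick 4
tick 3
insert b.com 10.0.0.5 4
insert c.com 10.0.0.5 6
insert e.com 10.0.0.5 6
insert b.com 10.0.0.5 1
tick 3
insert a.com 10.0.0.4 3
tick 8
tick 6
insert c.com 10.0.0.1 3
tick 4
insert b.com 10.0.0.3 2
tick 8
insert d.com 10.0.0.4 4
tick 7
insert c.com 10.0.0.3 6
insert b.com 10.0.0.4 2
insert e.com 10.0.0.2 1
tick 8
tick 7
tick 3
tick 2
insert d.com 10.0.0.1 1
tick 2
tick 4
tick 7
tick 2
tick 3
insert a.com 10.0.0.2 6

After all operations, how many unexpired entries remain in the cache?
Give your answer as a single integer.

Op 1: tick 4 -> clock=4.
Op 2: tick 3 -> clock=7.
Op 3: insert b.com -> 10.0.0.5 (expiry=7+4=11). clock=7
Op 4: insert c.com -> 10.0.0.5 (expiry=7+6=13). clock=7
Op 5: insert e.com -> 10.0.0.5 (expiry=7+6=13). clock=7
Op 6: insert b.com -> 10.0.0.5 (expiry=7+1=8). clock=7
Op 7: tick 3 -> clock=10. purged={b.com}
Op 8: insert a.com -> 10.0.0.4 (expiry=10+3=13). clock=10
Op 9: tick 8 -> clock=18. purged={a.com,c.com,e.com}
Op 10: tick 6 -> clock=24.
Op 11: insert c.com -> 10.0.0.1 (expiry=24+3=27). clock=24
Op 12: tick 4 -> clock=28. purged={c.com}
Op 13: insert b.com -> 10.0.0.3 (expiry=28+2=30). clock=28
Op 14: tick 8 -> clock=36. purged={b.com}
Op 15: insert d.com -> 10.0.0.4 (expiry=36+4=40). clock=36
Op 16: tick 7 -> clock=43. purged={d.com}
Op 17: insert c.com -> 10.0.0.3 (expiry=43+6=49). clock=43
Op 18: insert b.com -> 10.0.0.4 (expiry=43+2=45). clock=43
Op 19: insert e.com -> 10.0.0.2 (expiry=43+1=44). clock=43
Op 20: tick 8 -> clock=51. purged={b.com,c.com,e.com}
Op 21: tick 7 -> clock=58.
Op 22: tick 3 -> clock=61.
Op 23: tick 2 -> clock=63.
Op 24: insert d.com -> 10.0.0.1 (expiry=63+1=64). clock=63
Op 25: tick 2 -> clock=65. purged={d.com}
Op 26: tick 4 -> clock=69.
Op 27: tick 7 -> clock=76.
Op 28: tick 2 -> clock=78.
Op 29: tick 3 -> clock=81.
Op 30: insert a.com -> 10.0.0.2 (expiry=81+6=87). clock=81
Final cache (unexpired): {a.com} -> size=1

Answer: 1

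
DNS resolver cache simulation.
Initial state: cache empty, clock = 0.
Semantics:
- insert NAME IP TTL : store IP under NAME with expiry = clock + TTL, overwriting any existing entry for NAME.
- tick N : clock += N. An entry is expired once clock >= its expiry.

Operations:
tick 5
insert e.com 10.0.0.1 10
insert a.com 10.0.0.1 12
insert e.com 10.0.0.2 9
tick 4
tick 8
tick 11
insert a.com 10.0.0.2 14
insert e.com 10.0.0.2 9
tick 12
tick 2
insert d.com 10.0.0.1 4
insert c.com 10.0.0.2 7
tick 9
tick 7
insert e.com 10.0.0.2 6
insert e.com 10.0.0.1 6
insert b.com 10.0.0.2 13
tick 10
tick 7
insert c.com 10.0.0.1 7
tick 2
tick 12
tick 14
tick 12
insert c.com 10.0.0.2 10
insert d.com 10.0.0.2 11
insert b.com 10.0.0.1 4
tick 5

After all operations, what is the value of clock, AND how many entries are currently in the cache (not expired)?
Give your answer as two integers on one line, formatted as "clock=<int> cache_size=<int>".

Answer: clock=120 cache_size=2

Derivation:
Op 1: tick 5 -> clock=5.
Op 2: insert e.com -> 10.0.0.1 (expiry=5+10=15). clock=5
Op 3: insert a.com -> 10.0.0.1 (expiry=5+12=17). clock=5
Op 4: insert e.com -> 10.0.0.2 (expiry=5+9=14). clock=5
Op 5: tick 4 -> clock=9.
Op 6: tick 8 -> clock=17. purged={a.com,e.com}
Op 7: tick 11 -> clock=28.
Op 8: insert a.com -> 10.0.0.2 (expiry=28+14=42). clock=28
Op 9: insert e.com -> 10.0.0.2 (expiry=28+9=37). clock=28
Op 10: tick 12 -> clock=40. purged={e.com}
Op 11: tick 2 -> clock=42. purged={a.com}
Op 12: insert d.com -> 10.0.0.1 (expiry=42+4=46). clock=42
Op 13: insert c.com -> 10.0.0.2 (expiry=42+7=49). clock=42
Op 14: tick 9 -> clock=51. purged={c.com,d.com}
Op 15: tick 7 -> clock=58.
Op 16: insert e.com -> 10.0.0.2 (expiry=58+6=64). clock=58
Op 17: insert e.com -> 10.0.0.1 (expiry=58+6=64). clock=58
Op 18: insert b.com -> 10.0.0.2 (expiry=58+13=71). clock=58
Op 19: tick 10 -> clock=68. purged={e.com}
Op 20: tick 7 -> clock=75. purged={b.com}
Op 21: insert c.com -> 10.0.0.1 (expiry=75+7=82). clock=75
Op 22: tick 2 -> clock=77.
Op 23: tick 12 -> clock=89. purged={c.com}
Op 24: tick 14 -> clock=103.
Op 25: tick 12 -> clock=115.
Op 26: insert c.com -> 10.0.0.2 (expiry=115+10=125). clock=115
Op 27: insert d.com -> 10.0.0.2 (expiry=115+11=126). clock=115
Op 28: insert b.com -> 10.0.0.1 (expiry=115+4=119). clock=115
Op 29: tick 5 -> clock=120. purged={b.com}
Final clock = 120
Final cache (unexpired): {c.com,d.com} -> size=2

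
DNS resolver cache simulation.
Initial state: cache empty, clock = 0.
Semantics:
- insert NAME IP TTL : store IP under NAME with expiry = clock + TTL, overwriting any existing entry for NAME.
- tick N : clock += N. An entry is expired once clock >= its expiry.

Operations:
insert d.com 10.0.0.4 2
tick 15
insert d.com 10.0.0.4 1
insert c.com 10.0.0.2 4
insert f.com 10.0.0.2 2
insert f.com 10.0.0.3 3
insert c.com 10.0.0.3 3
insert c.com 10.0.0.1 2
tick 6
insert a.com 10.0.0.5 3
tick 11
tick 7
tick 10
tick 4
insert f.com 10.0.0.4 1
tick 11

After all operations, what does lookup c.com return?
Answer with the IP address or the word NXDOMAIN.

Op 1: insert d.com -> 10.0.0.4 (expiry=0+2=2). clock=0
Op 2: tick 15 -> clock=15. purged={d.com}
Op 3: insert d.com -> 10.0.0.4 (expiry=15+1=16). clock=15
Op 4: insert c.com -> 10.0.0.2 (expiry=15+4=19). clock=15
Op 5: insert f.com -> 10.0.0.2 (expiry=15+2=17). clock=15
Op 6: insert f.com -> 10.0.0.3 (expiry=15+3=18). clock=15
Op 7: insert c.com -> 10.0.0.3 (expiry=15+3=18). clock=15
Op 8: insert c.com -> 10.0.0.1 (expiry=15+2=17). clock=15
Op 9: tick 6 -> clock=21. purged={c.com,d.com,f.com}
Op 10: insert a.com -> 10.0.0.5 (expiry=21+3=24). clock=21
Op 11: tick 11 -> clock=32. purged={a.com}
Op 12: tick 7 -> clock=39.
Op 13: tick 10 -> clock=49.
Op 14: tick 4 -> clock=53.
Op 15: insert f.com -> 10.0.0.4 (expiry=53+1=54). clock=53
Op 16: tick 11 -> clock=64. purged={f.com}
lookup c.com: not in cache (expired or never inserted)

Answer: NXDOMAIN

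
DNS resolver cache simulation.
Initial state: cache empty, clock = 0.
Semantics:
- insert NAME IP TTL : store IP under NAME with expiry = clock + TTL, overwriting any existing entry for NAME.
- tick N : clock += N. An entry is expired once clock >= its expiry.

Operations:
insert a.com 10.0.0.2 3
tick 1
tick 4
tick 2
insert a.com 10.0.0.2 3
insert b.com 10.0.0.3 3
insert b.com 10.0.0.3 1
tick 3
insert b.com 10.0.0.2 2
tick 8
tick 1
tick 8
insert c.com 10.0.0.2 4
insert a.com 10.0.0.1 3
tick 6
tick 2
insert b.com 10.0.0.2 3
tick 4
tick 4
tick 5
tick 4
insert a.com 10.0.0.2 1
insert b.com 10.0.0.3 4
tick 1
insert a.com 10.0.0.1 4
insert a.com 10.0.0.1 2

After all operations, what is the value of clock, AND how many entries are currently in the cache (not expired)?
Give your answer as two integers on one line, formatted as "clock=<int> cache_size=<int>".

Answer: clock=53 cache_size=2

Derivation:
Op 1: insert a.com -> 10.0.0.2 (expiry=0+3=3). clock=0
Op 2: tick 1 -> clock=1.
Op 3: tick 4 -> clock=5. purged={a.com}
Op 4: tick 2 -> clock=7.
Op 5: insert a.com -> 10.0.0.2 (expiry=7+3=10). clock=7
Op 6: insert b.com -> 10.0.0.3 (expiry=7+3=10). clock=7
Op 7: insert b.com -> 10.0.0.3 (expiry=7+1=8). clock=7
Op 8: tick 3 -> clock=10. purged={a.com,b.com}
Op 9: insert b.com -> 10.0.0.2 (expiry=10+2=12). clock=10
Op 10: tick 8 -> clock=18. purged={b.com}
Op 11: tick 1 -> clock=19.
Op 12: tick 8 -> clock=27.
Op 13: insert c.com -> 10.0.0.2 (expiry=27+4=31). clock=27
Op 14: insert a.com -> 10.0.0.1 (expiry=27+3=30). clock=27
Op 15: tick 6 -> clock=33. purged={a.com,c.com}
Op 16: tick 2 -> clock=35.
Op 17: insert b.com -> 10.0.0.2 (expiry=35+3=38). clock=35
Op 18: tick 4 -> clock=39. purged={b.com}
Op 19: tick 4 -> clock=43.
Op 20: tick 5 -> clock=48.
Op 21: tick 4 -> clock=52.
Op 22: insert a.com -> 10.0.0.2 (expiry=52+1=53). clock=52
Op 23: insert b.com -> 10.0.0.3 (expiry=52+4=56). clock=52
Op 24: tick 1 -> clock=53. purged={a.com}
Op 25: insert a.com -> 10.0.0.1 (expiry=53+4=57). clock=53
Op 26: insert a.com -> 10.0.0.1 (expiry=53+2=55). clock=53
Final clock = 53
Final cache (unexpired): {a.com,b.com} -> size=2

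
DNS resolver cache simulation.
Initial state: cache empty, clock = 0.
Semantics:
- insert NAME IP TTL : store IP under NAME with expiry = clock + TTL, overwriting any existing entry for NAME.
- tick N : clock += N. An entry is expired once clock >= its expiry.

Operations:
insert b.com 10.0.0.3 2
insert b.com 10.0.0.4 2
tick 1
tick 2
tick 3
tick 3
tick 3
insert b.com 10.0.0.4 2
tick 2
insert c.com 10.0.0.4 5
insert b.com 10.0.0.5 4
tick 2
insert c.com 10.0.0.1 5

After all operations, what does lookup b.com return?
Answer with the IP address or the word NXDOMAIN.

Op 1: insert b.com -> 10.0.0.3 (expiry=0+2=2). clock=0
Op 2: insert b.com -> 10.0.0.4 (expiry=0+2=2). clock=0
Op 3: tick 1 -> clock=1.
Op 4: tick 2 -> clock=3. purged={b.com}
Op 5: tick 3 -> clock=6.
Op 6: tick 3 -> clock=9.
Op 7: tick 3 -> clock=12.
Op 8: insert b.com -> 10.0.0.4 (expiry=12+2=14). clock=12
Op 9: tick 2 -> clock=14. purged={b.com}
Op 10: insert c.com -> 10.0.0.4 (expiry=14+5=19). clock=14
Op 11: insert b.com -> 10.0.0.5 (expiry=14+4=18). clock=14
Op 12: tick 2 -> clock=16.
Op 13: insert c.com -> 10.0.0.1 (expiry=16+5=21). clock=16
lookup b.com: present, ip=10.0.0.5 expiry=18 > clock=16

Answer: 10.0.0.5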